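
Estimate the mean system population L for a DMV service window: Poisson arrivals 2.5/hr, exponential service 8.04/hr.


ρ = λ/μ = 2.5/8.04 = 0.3109
L = ρ/(1−ρ) = 0.3109/(1 − 0.3109) = 0.3109/0.6891 = 0.4513

Final: 0.4513


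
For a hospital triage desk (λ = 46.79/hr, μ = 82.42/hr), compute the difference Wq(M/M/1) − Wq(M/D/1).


ρ = 46.79/82.42 = 0.5677
Wq(M/M/1) = ρ/(μ−λ) = 0.5677/35.63 = 0.01593 hr
Wq(M/D/1) = ρ/(2(μ−λ)) = 0.007967 hr
Savings = 0.01593 − 0.007967 = 0.007967 hr

Final: 0.007967 hr


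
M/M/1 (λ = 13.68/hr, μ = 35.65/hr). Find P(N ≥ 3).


ρ = 13.68/35.65 = 0.3837
P(N ≥ n) = ρ^n = 0.3837^3 = 0.056504

Final: 0.056504


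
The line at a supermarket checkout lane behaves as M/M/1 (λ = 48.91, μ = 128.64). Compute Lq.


ρ = 48.91/128.64 = 0.3802
Lq = ρ²/(1−ρ) = 0.1446/0.6198 = 0.2332

Final: 0.2332


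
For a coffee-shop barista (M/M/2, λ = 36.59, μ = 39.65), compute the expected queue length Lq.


a = λ/μ = 0.9228; ρ = a/2 = 0.4614
P₀ = 0.368539
Lq = P₀·a^c·ρ / (c!·(1−ρ)²) = 0.368539·0.85161·0.4614/(2·0.29008)
= 0.24961

Final: 0.24961


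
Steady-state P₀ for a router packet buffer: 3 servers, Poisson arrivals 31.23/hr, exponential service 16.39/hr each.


a = λ/μ = 31.23/16.39 = 1.9054; ρ = a/c = 0.6351
Σ_{k=0}^{2} a^k/k! (terms k=0..2) = 1.00000 + 1.90543 + 1.81533 = 4.72076
Tail: a^3/(3!(1−ρ)) = 6.91798/(6·0.3649) = 3.16013
P₀ = 1/(4.72076 + 3.16013) = 1/7.88090 = 0.126889

Final: 0.126889


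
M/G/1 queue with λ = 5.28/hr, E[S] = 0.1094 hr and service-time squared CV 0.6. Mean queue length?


ρ = λ·E[S] = 5.28·0.1094 = 0.5776
Lq = ρ²(1+C_s²)/(2(1−ρ)) = 0.3337·(1+0.6)/(2·0.4224)
= 0.3337·1.6000/0.8447 = 0.63198

Final: 0.63198


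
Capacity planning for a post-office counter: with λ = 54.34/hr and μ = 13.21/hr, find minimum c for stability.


Stability requires cμ > λ ⇔ c > λ/μ.
λ/μ = 54.34/13.21 = 4.1136
Minimum integer c = ⌊4.1136⌋ + 1 = 5
Check: 5·13.21 = 66.05 > 54.34, while 4·13.21 = 52.84 ≤ 54.34

Final: 5 servers


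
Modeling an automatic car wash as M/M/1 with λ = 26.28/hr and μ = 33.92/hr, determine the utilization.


ρ = λ/μ = 26.28/33.92 = 0.7748

Final: 0.7748


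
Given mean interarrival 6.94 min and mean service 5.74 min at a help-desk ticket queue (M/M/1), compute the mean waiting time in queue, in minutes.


λ = 60/6.94 = 8.6455 /hr
μ = 60/5.74 = 10.4530 /hr
ρ = λ/μ = 8.6455/10.4530 = 0.8271
Wq = ρ/(μ−λ) = 0.8271/(10.4530−8.6455) = 0.45761 hr
In minutes: 0.45761·60 = 27.456 min

Final: 27.456 min


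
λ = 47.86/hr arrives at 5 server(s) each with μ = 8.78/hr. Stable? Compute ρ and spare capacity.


Total capacity cμ = 5·8.78 = 43.90/hr
ρ = λ/(cμ) = 47.86/43.90 = 1.0902
Stable ⇔ ρ < 1: NO
Spare capacity = cμ − λ = 43.90 − 47.86 = -3.96/hr

Final: ρ = 1.0902; unstable; margin = -3.96/hr


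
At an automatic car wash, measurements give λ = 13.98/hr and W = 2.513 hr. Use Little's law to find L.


L = λW = 13.98·2.513 = 35.1317

Final: 35.1317


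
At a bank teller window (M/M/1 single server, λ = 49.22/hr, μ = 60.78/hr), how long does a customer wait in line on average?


ρ = 49.22/60.78 = 0.8098
Wq = ρ/(μ−λ) = 0.8098/(60.78 − 49.22) = 0.8098/11.56 = 0.07005 hr

Final: 0.07005 hr


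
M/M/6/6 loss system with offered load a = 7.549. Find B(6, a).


B(c,a) = (a^c/c!) / Σ_{k=0}^{c} a^k/k!
a^6/6! = 257.041979
Σ terms (k=0..6): 1.00000 + 7.54900 + 28.49370 + 71.69965 + 135.31516 + 204.29883 + 257.04198 = 705.398320
B = 257.041979/705.398320 = 0.364393

Final: 0.364393


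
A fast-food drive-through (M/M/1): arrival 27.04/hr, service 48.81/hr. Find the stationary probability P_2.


ρ = 27.04/48.81 = 0.5540
P_n = (1−ρ)·ρ^n = (1 − 0.5540)·0.5540^2 = 0.4460·0.306899 = 0.136882

Final: 0.136882


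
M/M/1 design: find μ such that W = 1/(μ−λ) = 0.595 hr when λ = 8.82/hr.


W = 1/(μ−λ) ⇒ μ − λ = 1/W = 1/0.595 = 1.6807
μ = λ + 1/W = 8.82 + 1.6807 = 10.5007 per hr

Final: 10.5007 /hr


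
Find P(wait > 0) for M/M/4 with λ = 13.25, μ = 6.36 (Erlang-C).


a = λ/μ = 2.0833; ρ = a/4 = 0.5208
P₀ = 0.119067 (from M/M/c formula)
C(c,a) = [a^c/(c!(1−ρ))]·P₀ = [18.83801/(24·0.4792)]·0.119067
= 1.63809·0.119067 = 0.195043

Final: 0.195043


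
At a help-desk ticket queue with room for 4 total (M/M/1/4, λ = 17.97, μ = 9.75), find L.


ρ = 17.97/9.75 = 1.8431
L = ρ[1 − (K+1)ρ^K + Kρ^(K+1)] / [(1−ρ)(1−ρ^(K+1))]
Numerator: 1.8431·(1 − 5·11.539151 + 4·21.267542) = 52.296231
Denominator: (-0.8431)·(-20.267542) = 17.087097
L = 52.296231/17.087097 = 3.0606

Final: 3.0606


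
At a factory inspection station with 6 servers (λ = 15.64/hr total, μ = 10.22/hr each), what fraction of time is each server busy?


ρ = λ/(cμ) = 15.64/(6·10.22) = 15.64/61.32 = 0.2551

Final: 0.2551


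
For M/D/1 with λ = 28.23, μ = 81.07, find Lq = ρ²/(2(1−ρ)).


ρ = 28.23/81.07 = 0.3482
M/D/1: Lq = ρ²/(2(1−ρ)) = 0.1213/(2·0.6518) = 0.09302

Final: 0.09302


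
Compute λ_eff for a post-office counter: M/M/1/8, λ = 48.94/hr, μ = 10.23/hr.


ρ = 4.7840; P_K = (1−ρ)ρ^8/(1−ρ^9) = 0.790969
λ_eff = λ(1 − P_K) = 48.94·(1 − 0.790969) = 48.94·0.209031 = 10.2300 /hr

Final: 10.2300 /hr


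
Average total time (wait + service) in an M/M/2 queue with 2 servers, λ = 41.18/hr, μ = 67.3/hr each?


a = 0.6119; ρ = 0.3059; P₀ = 0.531460
Lq = P₀·a^c·ρ/(c!(1−ρ)²) = 0.06319
Wq = Lq/λ = 0.06319/41.18 = 0.001534 hr
W = Wq + 1/μ = 0.001534 + 0.01486 = 0.01639 hr

Final: 0.01639 hr


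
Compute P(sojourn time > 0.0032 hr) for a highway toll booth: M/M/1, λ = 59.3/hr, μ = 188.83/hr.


W ~ Exponential(μ−λ) for M/M/1.
μ − λ = 188.83 − 59.3 = 129.5300
P(W > t) = e^{−(μ−λ)t} = e^{−0.4145} = 0.660673

Final: 0.660673


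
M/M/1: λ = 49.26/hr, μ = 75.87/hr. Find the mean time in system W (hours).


W = 1/(μ−λ) = 1/(75.87 − 49.26) = 1/26.61 = 0.03758 hr

Final: 0.03758 hr


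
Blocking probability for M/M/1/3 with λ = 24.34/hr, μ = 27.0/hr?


ρ = λ/μ = 24.34/27.0 = 0.9015
P_K = (1−ρ)ρ^K/(1−ρ^(K+1)) = (0.09852·0.732606)/(1 − 0.660431)
= 0.072175/0.339569 = 0.212549

Final: 0.212549


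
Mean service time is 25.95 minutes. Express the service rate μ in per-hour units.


μ = 1/(service time) in consistent units.
1 hour = 60 min, so μ = 60/25.95 = 2.3121 per hour

Final: 2.3121 /hr


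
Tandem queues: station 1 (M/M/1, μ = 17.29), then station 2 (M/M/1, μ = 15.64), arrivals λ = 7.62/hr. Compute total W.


Each node sees arrival rate λ = 7.62/hr (tandem ⇒ throughput preserved).
W₁ = 1/(μ₁−λ) = 1/(17.29−7.62) = 0.10341 hr
W₂ = 1/(μ₂−λ) = 1/(15.64−7.62) = 0.12469 hr
W_total = W₁ + W₂ = 0.10341 + 0.12469 = 0.22810 hr

Final: 0.22810 hr


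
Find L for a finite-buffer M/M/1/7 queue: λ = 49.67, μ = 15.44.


ρ = 49.67/15.44 = 3.2170
L = ρ[1 − (K+1)ρ^K + Kρ^(K+1)] / [(1−ρ)(1−ρ^(K+1))]
Numerator: 3.2170·(1 − 8·3565.562455 + 7·11470.303570) = 166538.058369
Denominator: (-2.2170)·(-11469.303570) = 25427.089455
L = 166538.058369/25427.089455 = 6.5496

Final: 6.5496


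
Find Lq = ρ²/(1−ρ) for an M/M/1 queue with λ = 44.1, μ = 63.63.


ρ = 44.1/63.63 = 0.6931
Lq = ρ²/(1−ρ) = 0.4803/0.3069 = 1.5650

Final: 1.5650


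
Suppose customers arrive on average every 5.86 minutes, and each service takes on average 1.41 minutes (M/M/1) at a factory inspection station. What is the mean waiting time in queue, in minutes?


λ = 60/5.86 = 10.2389 /hr
μ = 60/1.41 = 42.5532 /hr
ρ = λ/μ = 10.2389/42.5532 = 0.2406
Wq = ρ/(μ−λ) = 0.2406/(42.5532−10.2389) = 0.007446 hr
In minutes: 0.007446·60 = 0.4468 min

Final: 0.4468 min


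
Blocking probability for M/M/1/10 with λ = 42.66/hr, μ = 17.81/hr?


ρ = λ/μ = 42.66/17.81 = 2.3953
P_K = (1−ρ)ρ^K/(1−ρ^(K+1)) = (-1.3953·6216.834650)/(1 − 14891.081760)
= -8674.247111/-14890.081760 = 0.582552

Final: 0.582552


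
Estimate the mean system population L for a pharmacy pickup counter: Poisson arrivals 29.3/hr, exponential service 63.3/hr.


ρ = λ/μ = 29.3/63.3 = 0.4629
L = ρ/(1−ρ) = 0.4629/(1 − 0.4629) = 0.4629/0.5371 = 0.8618

Final: 0.8618


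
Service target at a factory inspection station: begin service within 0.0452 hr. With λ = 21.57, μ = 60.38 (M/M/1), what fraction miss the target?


ρ = 21.57/60.38 = 0.3572
P(Wq > t) = ρ·e^{−(μ−λ)t} = 0.3572·e^{−1.7542}
= 0.3572·0.173044 = 0.061818

Final: 0.061818


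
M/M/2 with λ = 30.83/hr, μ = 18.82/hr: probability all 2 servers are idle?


a = λ/μ = 30.83/18.82 = 1.6382; ρ = a/c = 0.8191
Σ_{k=0}^{1} a^k/k! (terms k=0..1) = 1.00000 + 1.63815 = 2.63815
Tail: a^2/(2!(1−ρ)) = 2.68354/(2·0.1809) = 7.41618
P₀ = 1/(2.63815 + 7.41618) = 1/10.05433 = 0.099460

Final: 0.099460


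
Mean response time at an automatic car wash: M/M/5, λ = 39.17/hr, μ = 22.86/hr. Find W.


a = 1.7135; ρ = 0.3427; P₀ = 0.179651
Lq = P₀·a^c·ρ/(c!(1−ρ)²) = 0.01754
Wq = Lq/λ = 0.01754/39.17 = 0.0004478 hr
W = Wq + 1/μ = 0.0004478 + 0.04374 = 0.04419 hr

Final: 0.04419 hr


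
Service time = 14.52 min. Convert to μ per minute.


μ = 1/(service time) in consistent units.
1 minute = 1 min, so μ = 1/14.52 = 0.06887 per minute

Final: 0.06887 /min


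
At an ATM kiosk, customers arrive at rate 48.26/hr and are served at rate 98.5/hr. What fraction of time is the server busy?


ρ = λ/μ = 48.26/98.5 = 0.4899

Final: 0.4899


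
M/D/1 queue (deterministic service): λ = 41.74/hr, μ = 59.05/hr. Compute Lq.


ρ = 41.74/59.05 = 0.7069
M/D/1: Lq = ρ²/(2(1−ρ)) = 0.4996/(2·0.2931) = 0.85223

Final: 0.85223


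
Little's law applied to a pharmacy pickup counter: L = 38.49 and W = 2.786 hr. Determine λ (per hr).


λ = L/W = 38.49/2.786 = 13.8155 /hr

Final: 13.8155 /hr


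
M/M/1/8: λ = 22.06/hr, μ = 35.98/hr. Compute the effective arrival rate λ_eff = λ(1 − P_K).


ρ = 0.6131; P_K = (1−ρ)ρ^8/(1−ρ^9) = 0.007821
λ_eff = λ(1 − P_K) = 22.06·(1 − 0.007821) = 22.06·0.992179 = 21.8875 /hr

Final: 21.8875 /hr


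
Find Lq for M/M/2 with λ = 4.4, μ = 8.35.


a = λ/μ = 0.5269; ρ = a/2 = 0.2635
P₀ = 0.582938
Lq = P₀·a^c·ρ / (c!·(1−ρ)²) = 0.582938·0.27767·0.2635/(2·0.54247)
= 0.03931

Final: 0.03931


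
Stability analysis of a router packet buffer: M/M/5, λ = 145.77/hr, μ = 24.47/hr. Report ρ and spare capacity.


Total capacity cμ = 5·24.47 = 122.35/hr
ρ = λ/(cμ) = 145.77/122.35 = 1.1914
Stable ⇔ ρ < 1: NO
Spare capacity = cμ − λ = 122.35 − 145.77 = -23.42/hr

Final: ρ = 1.1914; unstable; margin = -23.42/hr


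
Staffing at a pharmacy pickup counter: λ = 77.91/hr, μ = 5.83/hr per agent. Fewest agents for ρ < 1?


Stability requires cμ > λ ⇔ c > λ/μ.
λ/μ = 77.91/5.83 = 13.3636
Minimum integer c = ⌊13.3636⌋ + 1 = 14
Check: 14·5.83 = 81.62 > 77.91, while 13·5.83 = 75.79 ≤ 77.91

Final: 14 servers


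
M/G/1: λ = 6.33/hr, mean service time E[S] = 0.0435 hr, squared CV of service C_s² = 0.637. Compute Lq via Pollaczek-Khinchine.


ρ = λ·E[S] = 6.33·0.0435 = 0.2754
Lq = ρ²(1+C_s²)/(2(1−ρ)) = 0.07582·(1+0.637)/(2·0.7246)
= 0.07582·1.6370/1.4493 = 0.08564

Final: 0.08564


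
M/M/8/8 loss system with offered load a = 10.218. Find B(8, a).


B(c,a) = (a^c/c!) / Σ_{k=0}^{c} a^k/k!
a^8/8! = 2947.180014
Σ terms (k=0..8): 1.00000 + 10.21800 + 52.20376 + 177.80601 + 454.20546 + 928.21428 + 1580.74892 + 2307.44178 + 2947.18001 = 8459.018230
B = 2947.180014/8459.018230 = 0.348407

Final: 0.348407


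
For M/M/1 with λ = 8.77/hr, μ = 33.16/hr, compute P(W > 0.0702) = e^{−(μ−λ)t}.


W ~ Exponential(μ−λ) for M/M/1.
μ − λ = 33.16 − 8.77 = 24.3900
P(W > t) = e^{−(μ−λ)t} = e^{−1.7122} = 0.180472

Final: 0.180472


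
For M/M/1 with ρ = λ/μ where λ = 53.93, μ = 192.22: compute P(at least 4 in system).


ρ = 53.93/192.22 = 0.2806
P(N ≥ n) = ρ^n = 0.2806^4 = 0.006196

Final: 0.006196


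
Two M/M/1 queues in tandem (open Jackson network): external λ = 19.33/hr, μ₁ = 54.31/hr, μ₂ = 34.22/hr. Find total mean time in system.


Each node sees arrival rate λ = 19.33/hr (tandem ⇒ throughput preserved).
W₁ = 1/(μ₁−λ) = 1/(54.31−19.33) = 0.02859 hr
W₂ = 1/(μ₂−λ) = 1/(34.22−19.33) = 0.06716 hr
W_total = W₁ + W₂ = 0.02859 + 0.06716 = 0.09575 hr

Final: 0.09575 hr


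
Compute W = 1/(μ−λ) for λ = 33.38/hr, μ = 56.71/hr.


W = 1/(μ−λ) = 1/(56.71 − 33.38) = 1/23.33 = 0.04286 hr

Final: 0.04286 hr


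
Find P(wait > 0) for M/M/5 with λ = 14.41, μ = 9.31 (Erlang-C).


a = λ/μ = 1.5478; ρ = a/5 = 0.3096
P₀ = 0.212314 (from M/M/c formula)
C(c,a) = [a^c/(c!(1−ρ))]·P₀ = [8.88324/(120·0.6904)]·0.212314
= 0.10722·0.212314 = 0.022764

Final: 0.022764


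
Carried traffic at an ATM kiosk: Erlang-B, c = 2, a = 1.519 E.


B(2,1.519) = 0.314125 (Erlang-B)
Carried load = a(1 − B) = 1.519·(1 − 0.314125) = 1.519·0.685875 = 1.0418 E

Final: 1.0418 Erlangs


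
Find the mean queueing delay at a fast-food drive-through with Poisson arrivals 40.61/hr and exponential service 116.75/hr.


ρ = 40.61/116.75 = 0.3478
Wq = ρ/(μ−λ) = 0.3478/(116.75 − 40.61) = 0.3478/76.14 = 0.004568 hr

Final: 0.004568 hr


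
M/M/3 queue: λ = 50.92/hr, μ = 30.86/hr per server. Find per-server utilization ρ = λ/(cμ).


ρ = λ/(cμ) = 50.92/(3·30.86) = 50.92/92.58 = 0.5500

Final: 0.5500


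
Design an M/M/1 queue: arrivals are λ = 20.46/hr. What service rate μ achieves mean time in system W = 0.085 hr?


W = 1/(μ−λ) ⇒ μ − λ = 1/W = 1/0.085 = 11.7647
μ = λ + 1/W = 20.46 + 11.7647 = 32.2247 per hr

Final: 32.2247 /hr


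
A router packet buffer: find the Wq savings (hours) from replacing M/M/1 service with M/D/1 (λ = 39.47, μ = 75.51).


ρ = 39.47/75.51 = 0.5227
Wq(M/M/1) = ρ/(μ−λ) = 0.5227/36.04 = 0.01450 hr
Wq(M/D/1) = ρ/(2(μ−λ)) = 0.007252 hr
Savings = 0.01450 − 0.007252 = 0.007252 hr

Final: 0.007252 hr


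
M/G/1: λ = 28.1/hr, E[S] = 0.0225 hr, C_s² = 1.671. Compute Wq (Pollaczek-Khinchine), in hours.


ρ = λ·E[S] = 28.1·0.0225 = 0.6322
E[S²] = E[S]²(1+C_s²) = 0.0225²·(1+1.671) = 0.001352
Wq = λ·E[S²]/(2(1−ρ)) = 28.1·0.001352/(2·0.3678) = 0.05166 hr

Final: 0.05166 hr


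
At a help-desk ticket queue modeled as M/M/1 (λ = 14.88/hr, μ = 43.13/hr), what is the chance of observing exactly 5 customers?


ρ = 14.88/43.13 = 0.3450
P_n = (1−ρ)·ρ^n = (1 − 0.3450)·0.3450^5 = 0.6550·0.004888 = 0.003202

Final: 0.003202


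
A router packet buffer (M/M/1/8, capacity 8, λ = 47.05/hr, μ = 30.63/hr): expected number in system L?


ρ = 47.05/30.63 = 1.5361
L = ρ[1 − (K+1)ρ^K + Kρ^(K+1)] / [(1−ρ)(1−ρ^(K+1))]
Numerator: 1.5361·(1 − 9·30.995671 + 8·47.611699) = 158.112192
Denominator: (-0.5361)·(-46.611699) = 24.987401
L = 158.112192/24.987401 = 6.3277

Final: 6.3277


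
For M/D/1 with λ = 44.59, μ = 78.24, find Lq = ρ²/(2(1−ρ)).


ρ = 44.59/78.24 = 0.5699
M/D/1: Lq = ρ²/(2(1−ρ)) = 0.3248/(2·0.4301) = 0.37760

Final: 0.37760


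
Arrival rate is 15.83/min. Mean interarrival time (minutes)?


Mean interarrival time = 1/λ = 1/15.83 minute = 0.06317 minute
In minutes: 0.06317 × 1 = 0.06317 min

Final: 0.06317 min


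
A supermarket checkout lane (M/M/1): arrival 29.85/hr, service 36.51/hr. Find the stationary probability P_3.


ρ = 29.85/36.51 = 0.8176
P_n = (1−ρ)·ρ^n = (1 − 0.8176)·0.8176^3 = 0.1824·0.546509 = 0.099692

Final: 0.099692


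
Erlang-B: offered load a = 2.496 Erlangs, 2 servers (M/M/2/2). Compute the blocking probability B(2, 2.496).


B(c,a) = (a^c/c!) / Σ_{k=0}^{c} a^k/k!
a^2/2! = 3.115008
Σ terms (k=0..2): 1.00000 + 2.49600 + 3.11501 = 6.611008
B = 3.115008/6.611008 = 0.471185

Final: 0.471185


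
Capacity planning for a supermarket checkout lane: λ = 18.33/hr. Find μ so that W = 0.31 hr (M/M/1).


W = 1/(μ−λ) ⇒ μ − λ = 1/W = 1/0.31 = 3.2258
μ = λ + 1/W = 18.33 + 3.2258 = 21.5558 per hr

Final: 21.5558 /hr


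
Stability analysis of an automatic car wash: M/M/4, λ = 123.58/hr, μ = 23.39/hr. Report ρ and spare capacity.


Total capacity cμ = 4·23.39 = 93.56/hr
ρ = λ/(cμ) = 123.58/93.56 = 1.3209
Stable ⇔ ρ < 1: NO
Spare capacity = cμ − λ = 93.56 − 123.58 = -30.02/hr

Final: ρ = 1.3209; unstable; margin = -30.02/hr


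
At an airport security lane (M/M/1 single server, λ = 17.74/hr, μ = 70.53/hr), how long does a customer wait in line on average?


ρ = 17.74/70.53 = 0.2515
Wq = ρ/(μ−λ) = 0.2515/(70.53 − 17.74) = 0.2515/52.79 = 0.004765 hr

Final: 0.004765 hr


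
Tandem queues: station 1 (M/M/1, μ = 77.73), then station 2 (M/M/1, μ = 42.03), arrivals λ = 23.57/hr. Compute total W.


Each node sees arrival rate λ = 23.57/hr (tandem ⇒ throughput preserved).
W₁ = 1/(μ₁−λ) = 1/(77.73−23.57) = 0.01846 hr
W₂ = 1/(μ₂−λ) = 1/(42.03−23.57) = 0.05417 hr
W_total = W₁ + W₂ = 0.01846 + 0.05417 = 0.07263 hr

Final: 0.07263 hr


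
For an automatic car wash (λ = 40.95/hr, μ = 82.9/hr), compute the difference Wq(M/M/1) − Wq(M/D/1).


ρ = 40.95/82.9 = 0.4940
Wq(M/M/1) = ρ/(μ−λ) = 0.4940/41.95 = 0.01178 hr
Wq(M/D/1) = ρ/(2(μ−λ)) = 0.005888 hr
Savings = 0.01178 − 0.005888 = 0.005888 hr

Final: 0.005888 hr


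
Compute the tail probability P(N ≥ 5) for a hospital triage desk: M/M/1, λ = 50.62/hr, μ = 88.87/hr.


ρ = 50.62/88.87 = 0.5696
P(N ≥ n) = ρ^n = 0.5696^5 = 0.059956

Final: 0.059956


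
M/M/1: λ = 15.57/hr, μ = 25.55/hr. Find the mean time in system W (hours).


W = 1/(μ−λ) = 1/(25.55 − 15.57) = 1/9.98 = 0.1002 hr

Final: 0.1002 hr


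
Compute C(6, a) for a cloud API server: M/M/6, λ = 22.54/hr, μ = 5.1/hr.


a = λ/μ = 4.4196; ρ = a/6 = 0.7366
P₀ = 0.010119 (from M/M/c formula)
C(c,a) = [a^c/(c!(1−ρ))]·P₀ = [7452.50736/(720·0.2634)]·0.010119
= 39.29672·0.010119 = 0.397659

Final: 0.397659


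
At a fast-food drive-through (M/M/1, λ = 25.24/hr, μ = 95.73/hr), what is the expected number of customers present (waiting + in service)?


ρ = λ/μ = 25.24/95.73 = 0.2637
L = ρ/(1−ρ) = 0.2637/(1 − 0.2637) = 0.2637/0.7363 = 0.3581

Final: 0.3581


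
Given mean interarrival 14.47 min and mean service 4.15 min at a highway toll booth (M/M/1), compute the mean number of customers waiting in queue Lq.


λ = 60/14.47 = 4.1465 /hr
μ = 60/4.15 = 14.4578 /hr
ρ = λ/μ = 4.1465/14.4578 = 0.2868
Lq = ρ²/(1−ρ) = 0.08225/0.7132 = 0.1153

Final: 0.1153


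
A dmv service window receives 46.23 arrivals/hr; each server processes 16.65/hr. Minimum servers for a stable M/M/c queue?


Stability requires cμ > λ ⇔ c > λ/μ.
λ/μ = 46.23/16.65 = 2.7766
Minimum integer c = ⌊2.7766⌋ + 1 = 3
Check: 3·16.65 = 49.95 > 46.23, while 2·16.65 = 33.30 ≤ 46.23

Final: 3 servers


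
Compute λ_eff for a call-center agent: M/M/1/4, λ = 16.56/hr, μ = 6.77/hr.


ρ = 2.4461; P_K = (1−ρ)ρ^4/(1−ρ^5) = 0.598012
λ_eff = λ(1 − P_K) = 16.56·(1 − 0.598012) = 16.56·0.401988 = 6.6569 /hr

Final: 6.6569 /hr


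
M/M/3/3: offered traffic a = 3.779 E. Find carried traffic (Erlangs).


B(3,3.779) = 0.430074 (Erlang-B)
Carried load = a(1 − B) = 3.779·(1 − 0.430074) = 3.779·0.569926 = 2.1538 E

Final: 2.1538 Erlangs


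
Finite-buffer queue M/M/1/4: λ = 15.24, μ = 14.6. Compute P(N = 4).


ρ = λ/μ = 15.24/14.6 = 1.0438
P_K = (1−ρ)ρ^K/(1−ρ^(K+1)) = (-0.04384·1.187212)/(1 − 1.239255)
= -0.052042/-0.239255 = 0.217518

Final: 0.217518


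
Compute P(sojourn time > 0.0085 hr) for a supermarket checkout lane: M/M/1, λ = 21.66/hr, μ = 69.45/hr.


W ~ Exponential(μ−λ) for M/M/1.
μ − λ = 69.45 − 21.66 = 47.7900
P(W > t) = e^{−(μ−λ)t} = e^{−0.4062} = 0.666167

Final: 0.666167


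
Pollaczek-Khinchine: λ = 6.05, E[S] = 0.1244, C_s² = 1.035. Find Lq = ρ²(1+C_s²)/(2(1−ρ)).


ρ = λ·E[S] = 6.05·0.1244 = 0.7526
Lq = ρ²(1+C_s²)/(2(1−ρ)) = 0.5664·(1+1.035)/(2·0.2474)
= 0.5664·2.0350/0.4948 = 2.32981

Final: 2.32981


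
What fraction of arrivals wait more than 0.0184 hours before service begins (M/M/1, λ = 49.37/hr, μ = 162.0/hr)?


ρ = 49.37/162.0 = 0.3048
P(Wq > t) = ρ·e^{−(μ−λ)t} = 0.3048·e^{−2.0724}
= 0.3048·0.125884 = 0.038364

Final: 0.038364


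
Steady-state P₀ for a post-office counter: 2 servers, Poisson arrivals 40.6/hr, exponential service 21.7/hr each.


a = λ/μ = 40.6/21.7 = 1.8710; ρ = a/c = 0.9355
Σ_{k=0}^{1} a^k/k! (terms k=0..1) = 1.00000 + 1.87097 = 2.87097
Tail: a^2/(2!(1−ρ)) = 3.50052/(2·0.06452) = 27.12903
P₀ = 1/(2.87097 + 27.12903) = 1/30.00000 = 0.033333

Final: 0.033333


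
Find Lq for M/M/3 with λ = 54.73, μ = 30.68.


a = λ/μ = 1.7839; ρ = a/3 = 0.5946
P₀ = 0.149051
Lq = P₀·a^c·ρ / (c!·(1−ρ)²) = 0.149051·5.67689·0.5946/(6·0.16432)
= 0.51032

Final: 0.51032


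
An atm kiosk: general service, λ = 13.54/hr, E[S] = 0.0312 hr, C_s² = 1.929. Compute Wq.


ρ = λ·E[S] = 13.54·0.0312 = 0.4224
E[S²] = E[S]²(1+C_s²) = 0.0312²·(1+1.929) = 0.002851
Wq = λ·E[S²]/(2(1−ρ)) = 13.54·0.002851/(2·0.5776) = 0.03342 hr

Final: 0.03342 hr


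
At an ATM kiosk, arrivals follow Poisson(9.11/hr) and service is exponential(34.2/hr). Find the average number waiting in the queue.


ρ = 9.11/34.2 = 0.2664
Lq = ρ²/(1−ρ) = 0.07096/0.7336 = 0.09672

Final: 0.09672


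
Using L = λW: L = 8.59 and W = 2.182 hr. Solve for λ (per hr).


λ = L/W = 8.59/2.182 = 3.9368 /hr

Final: 3.9368 /hr


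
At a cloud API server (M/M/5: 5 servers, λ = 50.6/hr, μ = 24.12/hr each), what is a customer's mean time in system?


a = 2.0978; ρ = 0.4196; P₀ = 0.121544
Lq = P₀·a^c·ρ/(c!(1−ρ)²) = 0.05125
Wq = Lq/λ = 0.05125/50.6 = 0.001013 hr
W = Wq + 1/μ = 0.001013 + 0.04146 = 0.04247 hr

Final: 0.04247 hr


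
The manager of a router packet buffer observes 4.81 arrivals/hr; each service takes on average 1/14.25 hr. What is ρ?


ρ = λ/μ = 4.81/14.25 = 0.3375

Final: 0.3375


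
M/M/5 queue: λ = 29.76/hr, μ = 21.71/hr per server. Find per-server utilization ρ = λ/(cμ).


ρ = λ/(cμ) = 29.76/(5·21.71) = 29.76/108.55 = 0.2742

Final: 0.2742


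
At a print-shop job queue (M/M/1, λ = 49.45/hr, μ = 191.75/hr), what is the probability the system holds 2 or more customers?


ρ = 49.45/191.75 = 0.2579
P(N ≥ n) = ρ^n = 0.2579^2 = 0.066506

Final: 0.066506


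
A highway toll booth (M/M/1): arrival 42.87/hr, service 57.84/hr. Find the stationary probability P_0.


ρ = 42.87/57.84 = 0.7412
P_n = (1−ρ)·ρ^n = (1 − 0.7412)·0.7412^0 = 0.2588·1.000000 = 0.258817

Final: 0.258817


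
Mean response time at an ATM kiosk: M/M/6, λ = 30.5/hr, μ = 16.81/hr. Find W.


a = 1.8144; ρ = 0.3024; P₀ = 0.162803
Lq = P₀·a^c·ρ/(c!(1−ρ)²) = 0.005013
Wq = Lq/λ = 0.005013/30.5 = 0.0001644 hr
W = Wq + 1/μ = 0.0001644 + 0.05949 = 0.05965 hr

Final: 0.05965 hr


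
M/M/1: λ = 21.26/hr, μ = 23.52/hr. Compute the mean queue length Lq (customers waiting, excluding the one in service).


ρ = 21.26/23.52 = 0.9039
Lq = ρ²/(1−ρ) = 0.8171/0.09609 = 8.5032

Final: 8.5032


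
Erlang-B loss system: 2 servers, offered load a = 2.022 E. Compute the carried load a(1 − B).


B(2,2.022) = 0.403503 (Erlang-B)
Carried load = a(1 − B) = 2.022·(1 − 0.403503) = 2.022·0.596497 = 1.2061 E

Final: 1.2061 Erlangs


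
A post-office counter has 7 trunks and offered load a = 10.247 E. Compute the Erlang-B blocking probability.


B(c,a) = (a^c/c!) / Σ_{k=0}^{c} a^k/k!
a^7/7! = 2353.675664
Σ terms (k=0..7): 1.00000 + 10.24700 + 52.50050 + 179.32422 + 459.38383 + 941.46122 + 1607.85885 + 2353.67566 = 5605.451291
B = 2353.675664/5605.451291 = 0.419890

Final: 0.419890


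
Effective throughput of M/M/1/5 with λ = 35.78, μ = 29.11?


ρ = 1.2291; P_K = (1−ρ)ρ^5/(1−ρ^6) = 0.262562
λ_eff = λ(1 − P_K) = 35.78·(1 − 0.262562) = 35.78·0.737438 = 26.3855 /hr

Final: 26.3855 /hr


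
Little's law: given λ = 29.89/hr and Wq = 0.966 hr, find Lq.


Lq = λWq = 29.89·0.966 = 28.8737

Final: 28.8737


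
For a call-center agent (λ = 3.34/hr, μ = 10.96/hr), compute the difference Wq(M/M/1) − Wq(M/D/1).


ρ = 3.34/10.96 = 0.3047
Wq(M/M/1) = ρ/(μ−λ) = 0.3047/7.62 = 0.03999 hr
Wq(M/D/1) = ρ/(2(μ−λ)) = 0.02000 hr
Savings = 0.03999 − 0.02000 = 0.02000 hr

Final: 0.02000 hr


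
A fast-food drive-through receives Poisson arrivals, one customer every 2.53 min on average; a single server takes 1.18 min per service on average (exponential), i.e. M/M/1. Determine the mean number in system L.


λ = 60/2.53 = 23.7154 /hr
μ = 60/1.18 = 50.8475 /hr
ρ = λ/μ = 23.7154/50.8475 = 0.4664
L = ρ/(1−ρ) = 0.4664/0.5336 = 0.8741

Final: 0.8741


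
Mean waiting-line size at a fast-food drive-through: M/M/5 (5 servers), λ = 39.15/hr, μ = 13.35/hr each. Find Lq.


a = λ/μ = 2.9326; ρ = a/5 = 0.5865
P₀ = 0.050279
Lq = P₀·a^c·ρ / (c!·(1−ρ)²) = 0.050279·216.89648·0.5865/(120·0.17097)
= 0.31176

Final: 0.31176


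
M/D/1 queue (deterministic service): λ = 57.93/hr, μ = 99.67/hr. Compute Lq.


ρ = 57.93/99.67 = 0.5812
M/D/1: Lq = ρ²/(2(1−ρ)) = 0.3378/(2·0.4188) = 0.40333

Final: 0.40333


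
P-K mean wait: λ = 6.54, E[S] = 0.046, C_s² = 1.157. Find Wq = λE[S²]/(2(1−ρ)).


ρ = λ·E[S] = 6.54·0.046 = 0.3008
E[S²] = E[S]²(1+C_s²) = 0.046²·(1+1.157) = 0.004564
Wq = λ·E[S²]/(2(1−ρ)) = 6.54·0.004564/(2·0.6992) = 0.02135 hr

Final: 0.02135 hr


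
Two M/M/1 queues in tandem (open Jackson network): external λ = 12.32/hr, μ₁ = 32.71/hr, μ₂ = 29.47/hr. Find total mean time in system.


Each node sees arrival rate λ = 12.32/hr (tandem ⇒ throughput preserved).
W₁ = 1/(μ₁−λ) = 1/(32.71−12.32) = 0.04904 hr
W₂ = 1/(μ₂−λ) = 1/(29.47−12.32) = 0.05831 hr
W_total = W₁ + W₂ = 0.04904 + 0.05831 = 0.10735 hr

Final: 0.10735 hr


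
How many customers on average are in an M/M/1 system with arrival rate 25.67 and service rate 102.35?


ρ = λ/μ = 25.67/102.35 = 0.2508
L = ρ/(1−ρ) = 0.2508/(1 − 0.2508) = 0.2508/0.7492 = 0.3348

Final: 0.3348


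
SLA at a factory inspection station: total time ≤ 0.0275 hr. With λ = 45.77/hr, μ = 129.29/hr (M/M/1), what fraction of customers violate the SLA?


W ~ Exponential(μ−λ) for M/M/1.
μ − λ = 129.29 − 45.77 = 83.5200
P(W > t) = e^{−(μ−λ)t} = e^{−2.2968} = 0.100580

Final: 0.100580


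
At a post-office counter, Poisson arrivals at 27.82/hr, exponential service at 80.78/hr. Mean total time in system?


W = 1/(μ−λ) = 1/(80.78 − 27.82) = 1/52.96 = 0.01888 hr

Final: 0.01888 hr


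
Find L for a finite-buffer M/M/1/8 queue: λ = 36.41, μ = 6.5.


ρ = 36.41/6.5 = 5.6015
L = ρ[1 − (K+1)ρ^K + Kρ^(K+1)] / [(1−ρ)(1−ρ^(K+1))]
Numerator: 5.6015·(1 − 9·969300.815962 + 8·5429575.801413) = 194445644.840450
Denominator: (-4.6015)·(-5429574.801413) = 24984397.278502
L = 194445644.840450/24984397.278502 = 7.7827

Final: 7.7827


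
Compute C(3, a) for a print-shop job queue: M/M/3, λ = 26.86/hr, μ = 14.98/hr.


a = λ/μ = 1.7931; ρ = a/3 = 0.5977
P₀ = 0.147302 (from M/M/c formula)
C(c,a) = [a^c/(c!(1−ρ))]·P₀ = [5.76478/(6·0.4023)]·0.147302
= 2.38817·0.147302 = 0.351784

Final: 0.351784


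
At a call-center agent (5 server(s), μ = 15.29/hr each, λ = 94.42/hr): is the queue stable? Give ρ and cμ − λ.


Total capacity cμ = 5·15.29 = 76.45/hr
ρ = λ/(cμ) = 94.42/76.45 = 1.2351
Stable ⇔ ρ < 1: NO
Spare capacity = cμ − λ = 76.45 − 94.42 = -17.97/hr

Final: ρ = 1.2351; unstable; margin = -17.97/hr


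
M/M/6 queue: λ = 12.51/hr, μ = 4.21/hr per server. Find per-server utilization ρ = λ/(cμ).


ρ = λ/(cμ) = 12.51/(6·4.21) = 12.51/25.26 = 0.4952

Final: 0.4952


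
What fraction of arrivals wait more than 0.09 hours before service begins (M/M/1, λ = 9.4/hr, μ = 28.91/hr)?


ρ = 9.4/28.91 = 0.3251
P(Wq > t) = ρ·e^{−(μ−λ)t} = 0.3251·e^{−1.7559}
= 0.3251·0.172752 = 0.056170

Final: 0.056170


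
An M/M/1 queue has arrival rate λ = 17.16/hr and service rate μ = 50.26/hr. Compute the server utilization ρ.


ρ = λ/μ = 17.16/50.26 = 0.3414

Final: 0.3414


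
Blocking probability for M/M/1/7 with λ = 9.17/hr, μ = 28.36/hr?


ρ = λ/μ = 9.17/28.36 = 0.3233
P_K = (1−ρ)ρ^K/(1−ρ^(K+1)) = (0.6767·0.0003695)/(1 − 0.0001195)
= 0.0002500/0.999881 = 0.0002501

Final: 0.0002501


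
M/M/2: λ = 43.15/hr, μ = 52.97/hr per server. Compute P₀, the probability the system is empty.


a = λ/μ = 43.15/52.97 = 0.8146; ρ = a/c = 0.4073
Σ_{k=0}^{1} a^k/k! (terms k=0..1) = 1.00000 + 0.81461 = 1.81461
Tail: a^2/(2!(1−ρ)) = 0.66359/(2·0.5927) = 0.55981
P₀ = 1/(1.81461 + 0.55981) = 1/2.37442 = 0.421155

Final: 0.421155


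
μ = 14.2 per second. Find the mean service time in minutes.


Mean service time = 1/μ = 1/14.2 second = 0.07042 second
In minutes: 0.07042 × 0.0166667 = 0.001174 min

Final: 0.001174 min


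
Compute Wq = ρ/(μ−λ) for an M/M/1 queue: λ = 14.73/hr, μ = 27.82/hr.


ρ = 14.73/27.82 = 0.5295
Wq = ρ/(μ−λ) = 0.5295/(27.82 − 14.73) = 0.5295/13.09 = 0.04045 hr

Final: 0.04045 hr


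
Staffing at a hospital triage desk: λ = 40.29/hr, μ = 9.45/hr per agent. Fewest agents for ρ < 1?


Stability requires cμ > λ ⇔ c > λ/μ.
λ/μ = 40.29/9.45 = 4.2635
Minimum integer c = ⌊4.2635⌋ + 1 = 5
Check: 5·9.45 = 47.25 > 40.29, while 4·9.45 = 37.80 ≤ 40.29

Final: 5 servers


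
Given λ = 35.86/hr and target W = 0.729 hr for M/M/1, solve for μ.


W = 1/(μ−λ) ⇒ μ − λ = 1/W = 1/0.729 = 1.3717
μ = λ + 1/W = 35.86 + 1.3717 = 37.2317 per hr

Final: 37.2317 /hr


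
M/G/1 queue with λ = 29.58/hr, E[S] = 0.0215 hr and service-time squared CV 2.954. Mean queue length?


ρ = λ·E[S] = 29.58·0.0215 = 0.6360
Lq = ρ²(1+C_s²)/(2(1−ρ)) = 0.4045·(1+2.954)/(2·0.3640)
= 0.4045·3.9540/0.7281 = 2.19656

Final: 2.19656


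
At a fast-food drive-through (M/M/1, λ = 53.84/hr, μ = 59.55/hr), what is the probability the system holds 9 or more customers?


ρ = 53.84/59.55 = 0.9041
P(N ≥ n) = ρ^n = 0.9041^9 = 0.403654

Final: 0.403654


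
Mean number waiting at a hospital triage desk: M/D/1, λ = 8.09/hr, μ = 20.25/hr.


ρ = 8.09/20.25 = 0.3995
M/D/1: Lq = ρ²/(2(1−ρ)) = 0.1596/(2·0.6005) = 0.13289

Final: 0.13289


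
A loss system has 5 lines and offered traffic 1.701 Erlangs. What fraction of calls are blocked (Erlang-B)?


B(c,a) = (a^c/c!) / Σ_{k=0}^{c} a^k/k!
a^5/5! = 0.118670
Σ terms (k=0..5): 1.00000 + 1.70100 + 1.44670 + 0.82028 + 0.34882 + 0.11867 = 5.435473
B = 0.118670/5.435473 = 0.021832

Final: 0.021832


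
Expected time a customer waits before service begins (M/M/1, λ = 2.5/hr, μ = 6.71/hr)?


ρ = 2.5/6.71 = 0.3726
Wq = ρ/(μ−λ) = 0.3726/(6.71 − 2.5) = 0.3726/4.21 = 0.08850 hr

Final: 0.08850 hr


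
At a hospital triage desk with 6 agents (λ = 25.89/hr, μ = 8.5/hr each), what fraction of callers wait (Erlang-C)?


a = λ/μ = 3.0459; ρ = a/6 = 0.5076
P₀ = 0.046690 (from M/M/c formula)
C(c,a) = [a^c/(c!(1−ρ))]·P₀ = [798.50704/(720·0.4924)]·0.046690
= 2.25253·0.046690 = 0.105171

Final: 0.105171


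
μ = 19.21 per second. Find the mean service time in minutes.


Mean service time = 1/μ = 1/19.21 second = 0.05206 second
In minutes: 0.05206 × 0.0166667 = 0.0008676 min

Final: 0.0008676 min


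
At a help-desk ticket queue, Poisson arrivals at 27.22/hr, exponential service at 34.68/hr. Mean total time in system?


W = 1/(μ−λ) = 1/(34.68 − 27.22) = 1/7.46 = 0.1340 hr

Final: 0.1340 hr


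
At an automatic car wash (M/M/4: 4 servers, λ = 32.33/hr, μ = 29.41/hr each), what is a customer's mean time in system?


a = 1.0993; ρ = 0.2748; P₀ = 0.332358
Lq = P₀·a^c·ρ/(c!(1−ρ)²) = 0.01057
Wq = Lq/λ = 0.01057/32.33 = 0.0003269 hr
W = Wq + 1/μ = 0.0003269 + 0.03400 = 0.03433 hr

Final: 0.03433 hr


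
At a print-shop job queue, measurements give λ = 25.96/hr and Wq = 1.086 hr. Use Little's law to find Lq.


Lq = λWq = 25.96·1.086 = 28.1926

Final: 28.1926


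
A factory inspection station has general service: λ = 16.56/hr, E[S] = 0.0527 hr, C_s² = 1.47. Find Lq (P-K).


ρ = λ·E[S] = 16.56·0.0527 = 0.8727
Lq = ρ²(1+C_s²)/(2(1−ρ)) = 0.7616·(1+1.47)/(2·0.1273)
= 0.7616·2.4700/0.2546 = 7.38961

Final: 7.38961


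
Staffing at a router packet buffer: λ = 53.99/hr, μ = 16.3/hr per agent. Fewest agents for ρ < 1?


Stability requires cμ > λ ⇔ c > λ/μ.
λ/μ = 53.99/16.3 = 3.3123
Minimum integer c = ⌊3.3123⌋ + 1 = 4
Check: 4·16.3 = 65.20 > 53.99, while 3·16.3 = 48.90 ≤ 53.99

Final: 4 servers


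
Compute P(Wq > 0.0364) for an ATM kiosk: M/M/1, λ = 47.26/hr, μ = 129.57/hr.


ρ = 47.26/129.57 = 0.3647
P(Wq > t) = ρ·e^{−(μ−λ)t} = 0.3647·e^{−2.9961}
= 0.3647·0.049982 = 0.018231

Final: 0.018231


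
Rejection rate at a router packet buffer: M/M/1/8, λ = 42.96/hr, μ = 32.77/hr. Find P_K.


ρ = λ/μ = 42.96/32.77 = 1.3110
P_K = (1−ρ)ρ^K/(1−ρ^(K+1)) = (-0.3110·8.723739)/(1 − 11.436430)
= -2.712691/-10.436430 = 0.259925

Final: 0.259925


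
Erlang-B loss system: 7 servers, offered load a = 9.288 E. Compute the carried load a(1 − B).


B(7,9.288) = 0.375850 (Erlang-B)
Carried load = a(1 − B) = 9.288·(1 − 0.375850) = 9.288·0.624150 = 5.7971 E

Final: 5.7971 Erlangs


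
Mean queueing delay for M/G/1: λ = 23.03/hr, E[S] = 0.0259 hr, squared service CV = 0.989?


ρ = λ·E[S] = 23.03·0.0259 = 0.5965
E[S²] = E[S]²(1+C_s²) = 0.0259²·(1+0.989) = 0.001334
Wq = λ·E[S²]/(2(1−ρ)) = 23.03·0.001334/(2·0.4035) = 0.03807 hr

Final: 0.03807 hr


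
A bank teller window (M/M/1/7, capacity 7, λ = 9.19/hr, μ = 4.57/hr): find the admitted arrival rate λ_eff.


ρ = 2.0109; P_K = (1−ρ)ρ^7/(1−ρ^8) = 0.504607
λ_eff = λ(1 − P_K) = 9.19·(1 − 0.504607) = 9.19·0.495393 = 4.5527 /hr

Final: 4.5527 /hr


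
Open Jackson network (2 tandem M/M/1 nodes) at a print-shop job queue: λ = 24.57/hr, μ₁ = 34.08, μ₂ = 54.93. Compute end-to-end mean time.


Each node sees arrival rate λ = 24.57/hr (tandem ⇒ throughput preserved).
W₁ = 1/(μ₁−λ) = 1/(34.08−24.57) = 0.10515 hr
W₂ = 1/(μ₂−λ) = 1/(54.93−24.57) = 0.03294 hr
W_total = W₁ + W₂ = 0.10515 + 0.03294 = 0.13809 hr

Final: 0.13809 hr


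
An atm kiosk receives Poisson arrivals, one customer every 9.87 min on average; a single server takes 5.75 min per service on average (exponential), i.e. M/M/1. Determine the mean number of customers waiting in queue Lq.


λ = 60/9.87 = 6.0790 /hr
μ = 60/5.75 = 10.4348 /hr
ρ = λ/μ = 6.0790/10.4348 = 0.5826
Lq = ρ²/(1−ρ) = 0.3394/0.4174 = 0.8131

Final: 0.8131


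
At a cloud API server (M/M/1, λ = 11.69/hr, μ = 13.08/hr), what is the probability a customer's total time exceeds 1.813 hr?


W ~ Exponential(μ−λ) for M/M/1.
μ − λ = 13.08 − 11.69 = 1.3900
P(W > t) = e^{−(μ−λ)t} = e^{−2.5201} = 0.080454

Final: 0.080454


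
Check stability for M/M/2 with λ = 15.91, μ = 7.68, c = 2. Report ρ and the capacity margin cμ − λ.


Total capacity cμ = 2·7.68 = 15.36/hr
ρ = λ/(cμ) = 15.91/15.36 = 1.0358
Stable ⇔ ρ < 1: NO
Spare capacity = cμ − λ = 15.36 − 15.91 = -0.55/hr

Final: ρ = 1.0358; unstable; margin = -0.55/hr


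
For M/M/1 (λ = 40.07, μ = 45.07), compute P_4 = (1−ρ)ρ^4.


ρ = 40.07/45.07 = 0.8891
P_n = (1−ρ)·ρ^n = (1 − 0.8891)·0.8891^4 = 0.1109·0.624780 = 0.069312

Final: 0.069312


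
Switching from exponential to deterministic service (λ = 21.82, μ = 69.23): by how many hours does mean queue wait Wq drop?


ρ = 21.82/69.23 = 0.3152
Wq(M/M/1) = ρ/(μ−λ) = 0.3152/47.41 = 0.006648 hr
Wq(M/D/1) = ρ/(2(μ−λ)) = 0.003324 hr
Savings = 0.006648 − 0.003324 = 0.003324 hr

Final: 0.003324 hr


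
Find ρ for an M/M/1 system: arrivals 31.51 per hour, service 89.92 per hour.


ρ = λ/μ = 31.51/89.92 = 0.3504

Final: 0.3504


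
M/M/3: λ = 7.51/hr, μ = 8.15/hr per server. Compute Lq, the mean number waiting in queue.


a = λ/μ = 0.9215; ρ = a/3 = 0.3072
P₀ = 0.394595
Lq = P₀·a^c·ρ / (c!·(1−ρ)²) = 0.394595·0.78243·0.3072/(6·0.48003)
= 0.03293

Final: 0.03293


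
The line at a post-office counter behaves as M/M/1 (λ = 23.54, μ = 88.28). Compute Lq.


ρ = 23.54/88.28 = 0.2667
Lq = ρ²/(1−ρ) = 0.07110/0.7333 = 0.09696

Final: 0.09696


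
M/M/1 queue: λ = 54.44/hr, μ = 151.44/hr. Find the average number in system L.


ρ = λ/μ = 54.44/151.44 = 0.3595
L = ρ/(1−ρ) = 0.3595/(1 − 0.3595) = 0.3595/0.6405 = 0.5612

Final: 0.5612


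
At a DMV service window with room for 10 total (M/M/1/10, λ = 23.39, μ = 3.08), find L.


ρ = 23.39/3.08 = 7.5942
L = ρ[1 − (K+1)ρ^K + Kρ^(K+1)] / [(1−ρ)(1−ρ^(K+1))]
Numerator: 7.5942·(1 − 11·637962355.791088 + 10·4844785552.582318) = 314627924107.436768
Denominator: (-6.5942)·(-4844785551.582318) = 31947270958.648342
L = 314627924107.436768/31947270958.648342 = 9.8484

Final: 9.8484


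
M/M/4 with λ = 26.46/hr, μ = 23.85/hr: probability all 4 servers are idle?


a = λ/μ = 26.46/23.85 = 1.1094; ρ = a/c = 0.2774
Σ_{k=0}^{3} a^k/k! (terms k=0..3) = 1.00000 + 1.10943 + 0.61542 + 0.22759 = 2.95245
Tail: a^4/(4!(1−ρ)) = 1.51498/(24·0.7226) = 0.08735
P₀ = 1/(2.95245 + 0.08735) = 1/3.03980 = 0.328969

Final: 0.328969


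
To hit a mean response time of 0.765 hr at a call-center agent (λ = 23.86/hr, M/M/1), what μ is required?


W = 1/(μ−λ) ⇒ μ − λ = 1/W = 1/0.765 = 1.3072
μ = λ + 1/W = 23.86 + 1.3072 = 25.1672 per hr

Final: 25.1672 /hr


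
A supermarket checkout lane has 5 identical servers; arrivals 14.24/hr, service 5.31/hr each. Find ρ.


ρ = λ/(cμ) = 14.24/(5·5.31) = 14.24/26.55 = 0.5363

Final: 0.5363


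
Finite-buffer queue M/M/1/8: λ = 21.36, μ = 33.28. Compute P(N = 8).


ρ = λ/μ = 21.36/33.28 = 0.6418
P_K = (1−ρ)ρ^K/(1−ρ^(K+1)) = (0.3582·0.028797)/(1 − 0.018483)
= 0.010314/0.981517 = 0.010508

Final: 0.010508


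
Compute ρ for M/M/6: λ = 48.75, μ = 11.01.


ρ = λ/(cμ) = 48.75/(6·11.01) = 48.75/66.06 = 0.7380

Final: 0.7380


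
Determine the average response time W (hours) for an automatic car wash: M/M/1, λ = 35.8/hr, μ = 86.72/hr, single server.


W = 1/(μ−λ) = 1/(86.72 − 35.8) = 1/50.92 = 0.01964 hr

Final: 0.01964 hr


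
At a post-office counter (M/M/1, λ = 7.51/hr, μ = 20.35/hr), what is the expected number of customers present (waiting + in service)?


ρ = λ/μ = 7.51/20.35 = 0.3690
L = ρ/(1−ρ) = 0.3690/(1 − 0.3690) = 0.3690/0.6310 = 0.5849

Final: 0.5849


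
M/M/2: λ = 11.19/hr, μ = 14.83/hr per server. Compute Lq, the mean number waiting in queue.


a = λ/μ = 0.7546; ρ = a/2 = 0.3773
P₀ = 0.452142
Lq = P₀·a^c·ρ / (c!·(1−ρ)²) = 0.452142·0.56935·0.3773/(2·0.38779)
= 0.12522

Final: 0.12522


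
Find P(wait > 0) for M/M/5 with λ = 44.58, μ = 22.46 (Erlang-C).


a = λ/μ = 1.9849; ρ = a/5 = 0.3970
P₀ = 0.136418 (from M/M/c formula)
C(c,a) = [a^c/(c!(1−ρ))]·P₀ = [30.80715/(120·0.6030)]·0.136418
= 0.42573·0.136418 = 0.058077

Final: 0.058077
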